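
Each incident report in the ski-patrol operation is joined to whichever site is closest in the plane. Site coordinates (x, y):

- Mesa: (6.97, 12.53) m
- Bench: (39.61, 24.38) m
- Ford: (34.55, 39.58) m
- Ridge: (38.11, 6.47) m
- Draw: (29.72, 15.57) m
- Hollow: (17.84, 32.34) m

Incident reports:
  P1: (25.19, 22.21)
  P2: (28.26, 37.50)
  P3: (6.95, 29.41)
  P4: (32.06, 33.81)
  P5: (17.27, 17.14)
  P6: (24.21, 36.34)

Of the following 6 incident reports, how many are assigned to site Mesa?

P1 → Draw
P2 → Ford
P3 → Hollow
P4 → Ford
P5 → Mesa
P6 → Hollow
1 of the 6 goes to Mesa.

1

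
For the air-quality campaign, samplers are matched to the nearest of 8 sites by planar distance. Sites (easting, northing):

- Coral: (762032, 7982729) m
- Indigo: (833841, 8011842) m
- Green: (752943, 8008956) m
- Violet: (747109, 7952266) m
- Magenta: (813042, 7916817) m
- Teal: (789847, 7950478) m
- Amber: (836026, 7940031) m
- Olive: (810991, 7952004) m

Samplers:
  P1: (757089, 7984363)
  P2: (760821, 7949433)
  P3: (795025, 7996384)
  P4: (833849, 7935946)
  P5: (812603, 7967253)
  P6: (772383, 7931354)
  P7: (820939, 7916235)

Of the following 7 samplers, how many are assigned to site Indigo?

0

P1 → Coral
P2 → Violet
P3 → Coral
P4 → Amber
P5 → Olive
P6 → Teal
P7 → Magenta
0 of the 7 go to Indigo.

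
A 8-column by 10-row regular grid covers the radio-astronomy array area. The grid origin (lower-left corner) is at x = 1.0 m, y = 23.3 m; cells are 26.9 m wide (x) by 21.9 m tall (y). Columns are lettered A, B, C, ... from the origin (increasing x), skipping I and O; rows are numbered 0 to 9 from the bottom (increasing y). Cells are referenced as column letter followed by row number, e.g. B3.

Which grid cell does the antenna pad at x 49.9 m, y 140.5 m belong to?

B5

Column index: ⌊(49.9 − 1.0) / 26.9⌋ = ⌊1.818⌋ = 1 → column B
Row offset from origin: ⌊(140.5 − 23.3) / 21.9⌋ = ⌊5.352⌋ = 5 → row 5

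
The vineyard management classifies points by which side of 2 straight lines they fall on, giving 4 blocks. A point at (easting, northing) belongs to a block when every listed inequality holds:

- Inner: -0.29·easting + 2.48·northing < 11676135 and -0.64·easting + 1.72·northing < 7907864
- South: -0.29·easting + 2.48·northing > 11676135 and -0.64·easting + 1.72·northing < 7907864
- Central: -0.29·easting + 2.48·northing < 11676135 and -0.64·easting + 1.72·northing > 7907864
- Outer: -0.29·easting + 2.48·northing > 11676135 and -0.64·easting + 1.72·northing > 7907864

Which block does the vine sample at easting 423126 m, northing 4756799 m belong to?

Central

-0.29·423126 + 2.48·4756799 = 11674154.980, which is < 11676135
-0.64·423126 + 1.72·4756799 = 7910893.640, which is > 7907864
This sign pattern matches Central.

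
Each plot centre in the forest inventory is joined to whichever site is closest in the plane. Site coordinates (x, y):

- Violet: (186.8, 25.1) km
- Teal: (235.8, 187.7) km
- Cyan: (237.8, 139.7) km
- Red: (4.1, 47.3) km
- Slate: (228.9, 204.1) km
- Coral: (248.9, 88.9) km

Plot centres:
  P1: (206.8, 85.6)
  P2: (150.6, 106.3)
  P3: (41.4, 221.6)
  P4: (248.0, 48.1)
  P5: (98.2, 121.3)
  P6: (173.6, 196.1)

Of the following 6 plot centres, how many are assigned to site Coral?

P1 → Coral
P2 → Violet
P3 → Red
P4 → Coral
P5 → Red
P6 → Slate
2 of the 6 go to Coral.

2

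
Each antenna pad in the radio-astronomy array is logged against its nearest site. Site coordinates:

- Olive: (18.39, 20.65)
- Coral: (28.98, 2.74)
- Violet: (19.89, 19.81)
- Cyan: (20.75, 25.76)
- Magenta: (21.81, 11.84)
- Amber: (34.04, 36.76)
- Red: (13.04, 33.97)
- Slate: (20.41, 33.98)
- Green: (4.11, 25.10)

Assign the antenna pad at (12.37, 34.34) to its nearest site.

Red

Squared distances to each site:
Olive: 223.657; Coral: 1274.452; Violet: 267.671; Cyan: 143.841; Magenta: 595.364; Amber: 475.445; Red: 0.586; Slate: 64.771; Green: 153.605.
Minimum at Red.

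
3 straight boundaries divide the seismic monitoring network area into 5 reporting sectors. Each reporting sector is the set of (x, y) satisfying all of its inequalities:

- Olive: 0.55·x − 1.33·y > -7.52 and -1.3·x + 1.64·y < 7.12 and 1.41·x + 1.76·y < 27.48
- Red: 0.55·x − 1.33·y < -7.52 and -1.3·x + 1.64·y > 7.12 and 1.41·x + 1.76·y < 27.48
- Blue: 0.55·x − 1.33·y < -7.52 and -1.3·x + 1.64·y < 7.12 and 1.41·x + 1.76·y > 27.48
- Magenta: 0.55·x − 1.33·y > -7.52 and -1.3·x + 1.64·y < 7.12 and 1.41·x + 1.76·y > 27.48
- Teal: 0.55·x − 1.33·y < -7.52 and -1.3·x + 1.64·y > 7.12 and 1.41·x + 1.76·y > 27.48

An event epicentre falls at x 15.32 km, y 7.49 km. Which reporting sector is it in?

Magenta

0.55·15.32 − 1.33·7.49 = -1.536, which is > -7.52
-1.3·15.32 + 1.64·7.49 = -7.632, which is < 7.12
1.41·15.32 + 1.76·7.49 = 34.784, which is > 27.48
This sign pattern matches Magenta.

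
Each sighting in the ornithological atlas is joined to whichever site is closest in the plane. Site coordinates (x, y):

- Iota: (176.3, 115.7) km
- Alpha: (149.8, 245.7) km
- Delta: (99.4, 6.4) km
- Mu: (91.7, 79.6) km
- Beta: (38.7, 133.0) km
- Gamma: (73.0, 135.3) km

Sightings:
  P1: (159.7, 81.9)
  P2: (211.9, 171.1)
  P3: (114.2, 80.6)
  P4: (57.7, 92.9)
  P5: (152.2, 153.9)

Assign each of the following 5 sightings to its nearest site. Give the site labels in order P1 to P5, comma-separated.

Iota, Iota, Mu, Mu, Iota

P1 → Iota (d²=1418.00)
P2 → Iota (d²=4336.52)
P3 → Mu (d²=507.25)
P4 → Mu (d²=1332.89)
P5 → Iota (d²=2040.05)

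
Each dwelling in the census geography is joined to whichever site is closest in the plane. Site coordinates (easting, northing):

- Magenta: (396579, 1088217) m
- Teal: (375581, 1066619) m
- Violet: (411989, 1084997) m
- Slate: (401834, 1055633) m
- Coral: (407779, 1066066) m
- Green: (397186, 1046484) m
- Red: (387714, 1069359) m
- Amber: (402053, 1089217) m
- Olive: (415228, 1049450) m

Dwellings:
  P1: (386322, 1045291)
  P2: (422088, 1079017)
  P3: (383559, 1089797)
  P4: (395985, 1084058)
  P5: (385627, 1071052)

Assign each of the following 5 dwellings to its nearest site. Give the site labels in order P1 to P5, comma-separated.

Green, Violet, Magenta, Magenta, Red

P1 → Green (d²=119449745.00)
P2 → Violet (d²=137750201.00)
P3 → Magenta (d²=172016800.00)
P4 → Magenta (d²=17650117.00)
P5 → Red (d²=7221818.00)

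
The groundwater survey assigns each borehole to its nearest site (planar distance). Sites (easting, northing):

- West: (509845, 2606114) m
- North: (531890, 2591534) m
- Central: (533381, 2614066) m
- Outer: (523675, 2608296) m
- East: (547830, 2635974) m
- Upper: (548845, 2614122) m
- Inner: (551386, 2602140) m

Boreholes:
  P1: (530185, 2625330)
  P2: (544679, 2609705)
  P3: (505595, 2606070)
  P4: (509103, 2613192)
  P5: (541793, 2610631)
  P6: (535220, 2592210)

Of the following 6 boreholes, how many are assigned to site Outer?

0

P1 → Central
P2 → Upper
P3 → West
P4 → West
P5 → Upper
P6 → North
0 of the 6 go to Outer.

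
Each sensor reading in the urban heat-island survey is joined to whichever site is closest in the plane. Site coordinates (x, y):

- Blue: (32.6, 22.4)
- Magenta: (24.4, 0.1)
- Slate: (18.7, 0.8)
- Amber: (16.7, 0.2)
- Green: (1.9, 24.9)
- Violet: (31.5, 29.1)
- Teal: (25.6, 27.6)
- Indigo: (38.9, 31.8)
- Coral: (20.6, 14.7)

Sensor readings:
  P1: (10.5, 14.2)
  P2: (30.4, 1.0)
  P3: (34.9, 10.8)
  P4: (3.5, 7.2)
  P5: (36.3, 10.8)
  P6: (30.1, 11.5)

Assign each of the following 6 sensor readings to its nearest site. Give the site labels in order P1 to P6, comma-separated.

P1 → Coral (d²=102.26)
P2 → Magenta (d²=36.81)
P3 → Blue (d²=139.85)
P4 → Amber (d²=223.24)
P5 → Blue (d²=148.25)
P6 → Coral (d²=100.49)

Coral, Magenta, Blue, Amber, Blue, Coral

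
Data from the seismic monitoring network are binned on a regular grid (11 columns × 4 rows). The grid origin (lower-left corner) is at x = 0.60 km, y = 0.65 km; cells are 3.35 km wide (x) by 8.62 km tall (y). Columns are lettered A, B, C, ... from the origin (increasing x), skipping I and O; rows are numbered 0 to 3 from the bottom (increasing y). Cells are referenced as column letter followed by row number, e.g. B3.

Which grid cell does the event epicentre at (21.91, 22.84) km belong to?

G2

Column index: ⌊(21.91 − 0.60) / 3.35⌋ = ⌊6.361⌋ = 6 → column G
Row offset from origin: ⌊(22.84 − 0.65) / 8.62⌋ = ⌊2.574⌋ = 2 → row 2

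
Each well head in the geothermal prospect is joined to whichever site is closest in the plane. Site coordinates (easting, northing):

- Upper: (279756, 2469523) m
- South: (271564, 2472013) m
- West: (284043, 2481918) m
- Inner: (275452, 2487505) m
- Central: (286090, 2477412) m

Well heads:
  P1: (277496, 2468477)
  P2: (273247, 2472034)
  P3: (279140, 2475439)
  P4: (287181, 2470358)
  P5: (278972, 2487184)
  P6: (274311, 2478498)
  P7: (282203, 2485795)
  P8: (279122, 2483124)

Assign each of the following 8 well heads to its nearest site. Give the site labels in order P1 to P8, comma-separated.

P1 → Upper (d²=6201716.00)
P2 → South (d²=2832930.00)
P3 → Upper (d²=35378512.00)
P4 → Central (d²=50949197.00)
P5 → Inner (d²=12493441.00)
P6 → South (d²=49601234.00)
P7 → West (d²=18416729.00)
P8 → West (d²=25670677.00)

Upper, South, Upper, Central, Inner, South, West, West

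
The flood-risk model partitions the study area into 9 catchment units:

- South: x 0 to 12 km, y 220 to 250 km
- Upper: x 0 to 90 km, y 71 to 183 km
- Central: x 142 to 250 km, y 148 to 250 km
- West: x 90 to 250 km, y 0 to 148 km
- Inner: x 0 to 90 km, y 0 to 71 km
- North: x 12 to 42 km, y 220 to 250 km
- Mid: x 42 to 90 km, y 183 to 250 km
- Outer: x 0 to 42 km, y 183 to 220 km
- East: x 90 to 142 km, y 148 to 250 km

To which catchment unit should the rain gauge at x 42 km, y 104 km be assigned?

The point has x = 42 and y = 104.
Only Upper satisfies 0 ≤ x ≤ 90 and 71 ≤ y ≤ 183.

Upper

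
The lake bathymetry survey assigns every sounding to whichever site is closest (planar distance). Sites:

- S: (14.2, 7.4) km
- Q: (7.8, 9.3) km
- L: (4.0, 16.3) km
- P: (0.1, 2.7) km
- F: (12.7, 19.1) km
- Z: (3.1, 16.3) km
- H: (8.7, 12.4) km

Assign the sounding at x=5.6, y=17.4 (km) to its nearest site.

L

Squared distances to each site:
S: 173.960; Q: 70.450; L: 3.770; P: 246.340; F: 53.300; Z: 7.460; H: 34.610.
Minimum at L.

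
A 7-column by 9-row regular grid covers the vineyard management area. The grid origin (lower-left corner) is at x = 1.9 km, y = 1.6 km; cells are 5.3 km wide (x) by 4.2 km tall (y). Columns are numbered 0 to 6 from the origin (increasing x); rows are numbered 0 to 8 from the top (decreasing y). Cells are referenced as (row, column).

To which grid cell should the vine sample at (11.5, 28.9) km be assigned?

Column index: ⌊(11.5 − 1.9) / 5.3⌋ = ⌊1.811⌋ = 1
Row offset from origin: ⌊(28.9 − 1.6) / 4.2⌋ = ⌊6.500⌋ = 6 → row 2 (counted from top)

(2, 1)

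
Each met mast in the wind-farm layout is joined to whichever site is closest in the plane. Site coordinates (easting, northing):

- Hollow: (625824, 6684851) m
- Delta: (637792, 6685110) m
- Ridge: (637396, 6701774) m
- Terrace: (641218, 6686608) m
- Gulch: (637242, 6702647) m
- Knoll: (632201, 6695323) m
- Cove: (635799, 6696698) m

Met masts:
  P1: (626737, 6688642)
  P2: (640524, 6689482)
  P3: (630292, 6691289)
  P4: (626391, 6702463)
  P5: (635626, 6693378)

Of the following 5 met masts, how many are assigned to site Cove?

1

P1 → Hollow
P2 → Terrace
P3 → Knoll
P4 → Knoll
P5 → Cove
1 of the 5 goes to Cove.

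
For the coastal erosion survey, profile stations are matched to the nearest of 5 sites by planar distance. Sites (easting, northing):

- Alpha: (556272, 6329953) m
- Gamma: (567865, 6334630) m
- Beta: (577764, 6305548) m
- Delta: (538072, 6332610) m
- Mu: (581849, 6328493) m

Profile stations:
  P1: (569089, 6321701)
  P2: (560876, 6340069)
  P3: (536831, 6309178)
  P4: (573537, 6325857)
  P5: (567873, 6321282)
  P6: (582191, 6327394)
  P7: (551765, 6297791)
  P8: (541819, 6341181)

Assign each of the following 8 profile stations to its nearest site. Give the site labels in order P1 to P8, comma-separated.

Gamma, Gamma, Delta, Mu, Gamma, Mu, Beta, Delta

P1 → Gamma (d²=168657217.00)
P2 → Gamma (d²=78428842.00)
P3 → Delta (d²=550598705.00)
P4 → Mu (d²=76037840.00)
P5 → Gamma (d²=178169168.00)
P6 → Mu (d²=1324765.00)
P7 → Beta (d²=736119050.00)
P8 → Delta (d²=87502050.00)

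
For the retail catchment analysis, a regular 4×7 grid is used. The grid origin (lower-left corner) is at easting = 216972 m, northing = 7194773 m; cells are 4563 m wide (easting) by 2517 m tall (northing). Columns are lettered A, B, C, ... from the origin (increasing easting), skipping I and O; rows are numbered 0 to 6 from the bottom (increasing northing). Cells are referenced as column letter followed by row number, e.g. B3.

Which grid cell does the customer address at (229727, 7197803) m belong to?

C1

Column index: ⌊(229727 − 216972) / 4563⌋ = ⌊2.795⌋ = 2 → column C
Row offset from origin: ⌊(7197803 − 7194773) / 2517⌋ = ⌊1.204⌋ = 1 → row 1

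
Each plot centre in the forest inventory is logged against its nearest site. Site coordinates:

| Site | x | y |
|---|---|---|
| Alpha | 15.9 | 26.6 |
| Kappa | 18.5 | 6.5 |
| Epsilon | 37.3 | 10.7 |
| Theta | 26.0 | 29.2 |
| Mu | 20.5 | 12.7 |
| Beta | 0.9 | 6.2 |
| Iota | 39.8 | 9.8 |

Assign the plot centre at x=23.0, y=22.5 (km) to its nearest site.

Theta

Squared distances to each site:
Alpha: 67.220; Kappa: 276.250; Epsilon: 343.730; Theta: 53.890; Mu: 102.290; Beta: 754.100; Iota: 443.530.
Minimum at Theta.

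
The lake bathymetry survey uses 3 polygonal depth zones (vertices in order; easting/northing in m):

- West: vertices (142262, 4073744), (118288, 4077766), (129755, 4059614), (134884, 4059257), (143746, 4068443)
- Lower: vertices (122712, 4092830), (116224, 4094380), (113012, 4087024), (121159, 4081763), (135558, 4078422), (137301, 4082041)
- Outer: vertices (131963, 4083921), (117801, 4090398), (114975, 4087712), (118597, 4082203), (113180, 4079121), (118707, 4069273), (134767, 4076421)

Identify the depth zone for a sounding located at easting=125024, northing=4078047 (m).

Outer

Cast a ray rightward from (125024, 4078047). For each polygon, the edges (by vertex number in listed order) whose endpoints lie on opposite sides of northing = 4078047, where each meets that height, and whether that is right or left of the point:
West: no edge straddles that height → 0 crossings.
Lower: no edge straddles that height → 0 crossings.
Outer: 5–6 at easting≈113782.8 (left), 7–1 at easting≈134159.1 (right) → 1 crossing.
Only Outer has an odd count, so the point is inside Outer.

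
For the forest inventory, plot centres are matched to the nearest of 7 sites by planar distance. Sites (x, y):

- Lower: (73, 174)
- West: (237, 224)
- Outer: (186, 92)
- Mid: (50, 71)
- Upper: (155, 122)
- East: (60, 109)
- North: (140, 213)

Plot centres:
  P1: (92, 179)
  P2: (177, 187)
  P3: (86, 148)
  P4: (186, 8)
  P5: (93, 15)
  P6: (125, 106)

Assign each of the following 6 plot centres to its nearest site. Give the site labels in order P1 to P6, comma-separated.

Lower, North, Lower, Outer, Mid, Upper

P1 → Lower (d²=386.00)
P2 → North (d²=2045.00)
P3 → Lower (d²=845.00)
P4 → Outer (d²=7056.00)
P5 → Mid (d²=4985.00)
P6 → Upper (d²=1156.00)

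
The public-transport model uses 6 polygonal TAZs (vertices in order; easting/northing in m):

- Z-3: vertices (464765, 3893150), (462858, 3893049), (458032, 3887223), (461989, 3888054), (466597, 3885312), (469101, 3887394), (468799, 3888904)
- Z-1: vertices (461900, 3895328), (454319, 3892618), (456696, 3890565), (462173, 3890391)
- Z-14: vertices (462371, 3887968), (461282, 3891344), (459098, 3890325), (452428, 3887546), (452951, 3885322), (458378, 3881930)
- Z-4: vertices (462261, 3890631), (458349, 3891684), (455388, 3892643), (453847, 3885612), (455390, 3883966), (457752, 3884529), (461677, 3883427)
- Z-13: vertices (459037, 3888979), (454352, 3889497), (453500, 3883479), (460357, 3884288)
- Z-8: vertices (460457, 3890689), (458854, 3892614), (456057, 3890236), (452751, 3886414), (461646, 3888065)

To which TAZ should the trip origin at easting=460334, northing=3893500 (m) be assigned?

Z-1

Cast a ray rightward from (460334, 3893500). For each polygon, the edges (by vertex number in listed order) whose endpoints lie on opposite sides of northing = 3893500, where each meets that height, and whether that is right or left of the point:
Z-3: no edge straddles that height → 0 crossings.
Z-1: 1–2 at easting≈456786.3 (left), 4–1 at easting≈462001.1 (right) → 1 crossing.
Z-14: no edge straddles that height → 0 crossings.
Z-4: no edge straddles that height → 0 crossings.
Z-13: no edge straddles that height → 0 crossings.
Z-8: no edge straddles that height → 0 crossings.
Only Z-1 has an odd count, so the point is inside Z-1.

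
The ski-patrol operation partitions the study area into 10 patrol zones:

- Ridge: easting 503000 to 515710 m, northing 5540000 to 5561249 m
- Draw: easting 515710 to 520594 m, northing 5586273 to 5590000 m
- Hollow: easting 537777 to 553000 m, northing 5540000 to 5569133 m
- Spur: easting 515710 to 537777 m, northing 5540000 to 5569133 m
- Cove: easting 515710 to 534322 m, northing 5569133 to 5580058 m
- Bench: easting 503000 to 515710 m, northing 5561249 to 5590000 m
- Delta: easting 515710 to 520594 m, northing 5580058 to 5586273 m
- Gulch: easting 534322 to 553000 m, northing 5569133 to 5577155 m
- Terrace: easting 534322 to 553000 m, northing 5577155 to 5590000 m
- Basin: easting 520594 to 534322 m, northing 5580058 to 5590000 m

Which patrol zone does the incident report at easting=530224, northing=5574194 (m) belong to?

The point has easting = 530224 and northing = 5574194.
Only Cove satisfies 515710 ≤ easting ≤ 534322 and 5569133 ≤ northing ≤ 5580058.

Cove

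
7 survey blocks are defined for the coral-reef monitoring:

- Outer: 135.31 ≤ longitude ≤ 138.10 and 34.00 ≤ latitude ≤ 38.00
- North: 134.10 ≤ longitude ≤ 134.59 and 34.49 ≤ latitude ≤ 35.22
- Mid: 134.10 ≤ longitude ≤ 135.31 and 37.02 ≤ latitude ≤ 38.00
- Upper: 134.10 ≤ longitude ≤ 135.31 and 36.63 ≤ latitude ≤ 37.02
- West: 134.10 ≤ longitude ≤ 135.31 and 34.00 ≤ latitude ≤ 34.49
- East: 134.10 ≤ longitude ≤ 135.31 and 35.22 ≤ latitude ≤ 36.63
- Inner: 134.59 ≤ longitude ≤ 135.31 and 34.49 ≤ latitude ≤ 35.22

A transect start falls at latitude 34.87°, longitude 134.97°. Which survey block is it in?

Inner

The point has longitude = 134.97 and latitude = 34.87.
Only Inner satisfies 134.59 ≤ longitude ≤ 135.31 and 34.49 ≤ latitude ≤ 35.22.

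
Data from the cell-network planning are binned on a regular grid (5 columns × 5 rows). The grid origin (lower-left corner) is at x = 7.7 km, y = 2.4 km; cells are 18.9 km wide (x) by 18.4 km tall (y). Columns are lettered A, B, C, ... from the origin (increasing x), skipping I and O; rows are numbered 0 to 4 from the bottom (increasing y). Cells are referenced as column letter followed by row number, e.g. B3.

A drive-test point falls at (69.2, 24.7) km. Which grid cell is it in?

Column index: ⌊(69.2 − 7.7) / 18.9⌋ = ⌊3.254⌋ = 3 → column D
Row offset from origin: ⌊(24.7 − 2.4) / 18.4⌋ = ⌊1.212⌋ = 1 → row 1

D1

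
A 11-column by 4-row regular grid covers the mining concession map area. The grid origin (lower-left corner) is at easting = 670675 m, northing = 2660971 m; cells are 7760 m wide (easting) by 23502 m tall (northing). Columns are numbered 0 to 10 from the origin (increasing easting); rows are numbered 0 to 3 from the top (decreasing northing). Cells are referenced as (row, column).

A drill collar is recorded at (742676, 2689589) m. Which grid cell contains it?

(2, 9)

Column index: ⌊(742676 − 670675) / 7760⌋ = ⌊9.278⌋ = 9
Row offset from origin: ⌊(2689589 − 2660971) / 23502⌋ = ⌊1.218⌋ = 1 → row 2 (counted from top)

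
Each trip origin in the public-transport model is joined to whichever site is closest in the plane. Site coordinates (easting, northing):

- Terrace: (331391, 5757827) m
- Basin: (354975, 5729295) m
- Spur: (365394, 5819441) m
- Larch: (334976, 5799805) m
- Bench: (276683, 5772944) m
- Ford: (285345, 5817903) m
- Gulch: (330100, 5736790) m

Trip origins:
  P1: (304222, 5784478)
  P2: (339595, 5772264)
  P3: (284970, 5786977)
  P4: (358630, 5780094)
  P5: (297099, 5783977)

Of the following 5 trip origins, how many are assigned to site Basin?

P1 → Bench
P2 → Terrace
P3 → Bench
P4 → Larch
P5 → Bench
0 of the 5 go to Basin.

0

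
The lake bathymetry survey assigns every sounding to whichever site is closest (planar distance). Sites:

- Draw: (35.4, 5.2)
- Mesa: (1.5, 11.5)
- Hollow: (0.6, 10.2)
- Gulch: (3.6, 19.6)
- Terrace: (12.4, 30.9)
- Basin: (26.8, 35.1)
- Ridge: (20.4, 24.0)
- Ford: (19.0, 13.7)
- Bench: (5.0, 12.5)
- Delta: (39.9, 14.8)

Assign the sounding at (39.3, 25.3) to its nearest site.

Squared distances to each site:
Draw: 419.220; Mesa: 1619.280; Hollow: 1725.700; Gulch: 1306.980; Terrace: 754.970; Basin: 252.290; Ridge: 358.900; Ford: 546.650; Bench: 1340.330; Delta: 110.610.
Minimum at Delta.

Delta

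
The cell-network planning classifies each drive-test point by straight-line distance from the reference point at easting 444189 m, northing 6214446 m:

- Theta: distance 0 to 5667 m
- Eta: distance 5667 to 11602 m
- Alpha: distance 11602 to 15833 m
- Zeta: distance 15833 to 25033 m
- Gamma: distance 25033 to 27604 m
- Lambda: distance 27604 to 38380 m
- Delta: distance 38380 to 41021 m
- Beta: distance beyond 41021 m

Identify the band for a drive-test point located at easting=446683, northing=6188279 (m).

Gamma

Distance = √((446683−444189)² + (6188279−6214446)²) = √(6220036.000 + 684711889.000) = 26285.584 m.
25033 ≤ 26285.584 < 27604 → Gamma.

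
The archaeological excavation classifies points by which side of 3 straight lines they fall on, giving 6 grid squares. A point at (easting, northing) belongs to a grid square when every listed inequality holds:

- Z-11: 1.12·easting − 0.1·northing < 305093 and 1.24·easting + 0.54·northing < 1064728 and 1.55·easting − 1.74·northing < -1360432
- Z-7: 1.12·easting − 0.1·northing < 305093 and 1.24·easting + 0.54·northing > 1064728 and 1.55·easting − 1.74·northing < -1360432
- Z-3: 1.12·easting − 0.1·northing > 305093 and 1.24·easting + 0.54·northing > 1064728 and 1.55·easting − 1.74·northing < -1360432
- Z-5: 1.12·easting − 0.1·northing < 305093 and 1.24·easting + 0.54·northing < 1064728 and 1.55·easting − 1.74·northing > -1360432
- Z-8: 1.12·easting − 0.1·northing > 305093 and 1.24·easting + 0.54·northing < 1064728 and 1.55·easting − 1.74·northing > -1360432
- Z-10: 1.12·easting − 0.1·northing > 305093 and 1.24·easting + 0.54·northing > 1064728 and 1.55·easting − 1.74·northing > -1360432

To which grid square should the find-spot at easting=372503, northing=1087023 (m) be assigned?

1.12·372503 − 0.1·1087023 = 308501.060, which is > 305093
1.24·372503 + 0.54·1087023 = 1048896.140, which is < 1064728
1.55·372503 − 1.74·1087023 = -1314040.370, which is > -1360432
This sign pattern matches Z-8.

Z-8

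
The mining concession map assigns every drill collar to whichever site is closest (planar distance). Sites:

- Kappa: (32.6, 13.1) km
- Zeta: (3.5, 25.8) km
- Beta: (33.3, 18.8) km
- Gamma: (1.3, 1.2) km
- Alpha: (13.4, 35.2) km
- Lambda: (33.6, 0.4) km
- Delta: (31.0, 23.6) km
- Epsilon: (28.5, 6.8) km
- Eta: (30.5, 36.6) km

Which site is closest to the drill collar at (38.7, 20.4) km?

Beta

Squared distances to each site:
Kappa: 90.500; Zeta: 1268.200; Beta: 31.720; Gamma: 1767.400; Alpha: 859.130; Lambda: 426.010; Delta: 69.530; Epsilon: 289.000; Eta: 329.680.
Minimum at Beta.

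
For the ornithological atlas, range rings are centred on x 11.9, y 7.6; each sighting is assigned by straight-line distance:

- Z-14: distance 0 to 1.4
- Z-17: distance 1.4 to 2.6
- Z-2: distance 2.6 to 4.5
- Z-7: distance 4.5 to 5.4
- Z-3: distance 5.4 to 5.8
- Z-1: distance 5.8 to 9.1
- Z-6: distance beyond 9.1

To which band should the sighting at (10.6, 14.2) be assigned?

Z-1

Distance = √((10.6−11.9)² + (14.2−7.6)²) = √(1.690 + 43.560) = 6.727.
5.8 ≤ 6.727 < 9.1 → Z-1.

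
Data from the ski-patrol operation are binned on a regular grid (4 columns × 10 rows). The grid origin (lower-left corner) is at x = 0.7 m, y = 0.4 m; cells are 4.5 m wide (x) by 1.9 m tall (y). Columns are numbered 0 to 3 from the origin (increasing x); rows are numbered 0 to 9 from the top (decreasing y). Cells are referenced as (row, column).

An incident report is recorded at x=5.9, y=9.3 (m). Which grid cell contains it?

(5, 1)

Column index: ⌊(5.9 − 0.7) / 4.5⌋ = ⌊1.156⌋ = 1
Row offset from origin: ⌊(9.3 − 0.4) / 1.9⌋ = ⌊4.684⌋ = 4 → row 5 (counted from top)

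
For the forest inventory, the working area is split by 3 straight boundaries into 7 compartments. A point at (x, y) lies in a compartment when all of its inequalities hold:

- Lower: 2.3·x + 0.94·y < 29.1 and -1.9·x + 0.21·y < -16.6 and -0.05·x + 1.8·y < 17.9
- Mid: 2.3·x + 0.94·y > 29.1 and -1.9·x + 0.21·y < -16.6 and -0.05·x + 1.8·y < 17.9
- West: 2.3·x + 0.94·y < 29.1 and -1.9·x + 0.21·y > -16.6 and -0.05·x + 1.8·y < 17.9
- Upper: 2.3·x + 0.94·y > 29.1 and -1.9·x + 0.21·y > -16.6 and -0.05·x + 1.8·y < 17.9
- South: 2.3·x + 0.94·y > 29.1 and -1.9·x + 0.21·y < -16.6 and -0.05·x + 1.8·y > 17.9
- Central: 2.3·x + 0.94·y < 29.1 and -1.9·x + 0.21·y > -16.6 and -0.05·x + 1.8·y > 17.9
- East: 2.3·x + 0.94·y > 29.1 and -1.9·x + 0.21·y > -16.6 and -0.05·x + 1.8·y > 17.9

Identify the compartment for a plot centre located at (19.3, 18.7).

2.3·19.3 + 0.94·18.7 = 61.968, which is > 29.1
-1.9·19.3 + 0.21·18.7 = -32.743, which is < -16.6
-0.05·19.3 + 1.8·18.7 = 32.695, which is > 17.9
This sign pattern matches South.

South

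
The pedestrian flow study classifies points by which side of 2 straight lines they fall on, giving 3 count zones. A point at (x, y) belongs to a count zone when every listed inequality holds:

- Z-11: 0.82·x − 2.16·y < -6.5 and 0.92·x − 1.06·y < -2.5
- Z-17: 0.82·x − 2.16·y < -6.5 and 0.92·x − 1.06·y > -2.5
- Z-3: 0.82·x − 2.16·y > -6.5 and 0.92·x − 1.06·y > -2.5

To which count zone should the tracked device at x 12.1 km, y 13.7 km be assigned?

Z-11

0.82·12.1 − 2.16·13.7 = -19.670, which is < -6.5
0.92·12.1 − 1.06·13.7 = -3.390, which is < -2.5
This sign pattern matches Z-11.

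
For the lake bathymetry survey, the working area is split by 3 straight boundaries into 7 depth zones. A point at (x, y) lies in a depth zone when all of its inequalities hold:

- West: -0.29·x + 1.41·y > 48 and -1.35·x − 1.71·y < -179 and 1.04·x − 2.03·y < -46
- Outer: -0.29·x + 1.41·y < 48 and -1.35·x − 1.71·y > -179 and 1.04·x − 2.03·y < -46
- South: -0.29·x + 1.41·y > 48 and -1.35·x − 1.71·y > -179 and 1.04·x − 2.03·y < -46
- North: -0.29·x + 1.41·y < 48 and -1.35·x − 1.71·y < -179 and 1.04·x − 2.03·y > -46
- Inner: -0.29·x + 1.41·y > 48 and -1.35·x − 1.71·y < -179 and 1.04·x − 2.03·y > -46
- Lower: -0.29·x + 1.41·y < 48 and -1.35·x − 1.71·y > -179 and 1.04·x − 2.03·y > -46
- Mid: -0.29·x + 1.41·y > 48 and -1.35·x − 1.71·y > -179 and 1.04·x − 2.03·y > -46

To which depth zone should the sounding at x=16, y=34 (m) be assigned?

Outer

-0.29·16 + 1.41·34 = 43.300, which is < 48
-1.35·16 − 1.71·34 = -79.740, which is > -179
1.04·16 − 2.03·34 = -52.380, which is < -46
This sign pattern matches Outer.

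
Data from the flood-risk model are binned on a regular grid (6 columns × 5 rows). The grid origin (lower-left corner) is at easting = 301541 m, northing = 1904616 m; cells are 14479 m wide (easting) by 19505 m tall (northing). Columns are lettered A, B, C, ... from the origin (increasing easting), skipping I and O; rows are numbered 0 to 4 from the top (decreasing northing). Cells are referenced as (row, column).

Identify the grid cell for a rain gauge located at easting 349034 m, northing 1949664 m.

Column index: ⌊(349034 − 301541) / 14479⌋ = ⌊3.280⌋ = 3 → column D
Row offset from origin: ⌊(1949664 − 1904616) / 19505⌋ = ⌊2.310⌋ = 2 → row 2 (counted from top)

(2, D)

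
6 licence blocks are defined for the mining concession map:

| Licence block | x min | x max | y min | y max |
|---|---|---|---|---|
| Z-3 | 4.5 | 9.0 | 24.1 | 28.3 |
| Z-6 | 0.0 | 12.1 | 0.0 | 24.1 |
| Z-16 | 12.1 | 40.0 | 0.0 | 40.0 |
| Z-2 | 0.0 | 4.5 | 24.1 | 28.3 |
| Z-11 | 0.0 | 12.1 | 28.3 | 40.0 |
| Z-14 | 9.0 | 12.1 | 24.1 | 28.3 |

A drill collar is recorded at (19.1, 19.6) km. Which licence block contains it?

The point has x = 19.1 and y = 19.6.
Only Z-16 satisfies 12.1 ≤ x ≤ 40.0 and 0.0 ≤ y ≤ 40.0.

Z-16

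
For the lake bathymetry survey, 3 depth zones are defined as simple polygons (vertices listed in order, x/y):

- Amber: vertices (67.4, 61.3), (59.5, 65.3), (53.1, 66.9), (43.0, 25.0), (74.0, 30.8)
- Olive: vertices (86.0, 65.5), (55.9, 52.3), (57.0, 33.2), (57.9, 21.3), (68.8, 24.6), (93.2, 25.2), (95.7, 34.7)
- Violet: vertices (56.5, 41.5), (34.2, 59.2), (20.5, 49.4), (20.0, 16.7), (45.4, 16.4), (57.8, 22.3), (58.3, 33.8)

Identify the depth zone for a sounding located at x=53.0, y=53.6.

Amber

Cast a ray rightward from (53.0, 53.6). For each polygon, the edges (by vertex number in listed order) whose endpoints lie on opposite sides of y = 53.6, where each meets that height, and whether that is right or left of the point:
Amber: 3–4 at x≈49.89 (left), 5–1 at x≈69.07 (right) → 1 crossing.
Olive: 1–2 at x≈58.86 (right), 7–1 at x≈89.75 (right) → 2 crossings.
Violet: 1–2 at x≈41.26 (left), 2–3 at x≈26.37 (left) → 0 crossings.
Only Amber has an odd count, so the point is inside Amber.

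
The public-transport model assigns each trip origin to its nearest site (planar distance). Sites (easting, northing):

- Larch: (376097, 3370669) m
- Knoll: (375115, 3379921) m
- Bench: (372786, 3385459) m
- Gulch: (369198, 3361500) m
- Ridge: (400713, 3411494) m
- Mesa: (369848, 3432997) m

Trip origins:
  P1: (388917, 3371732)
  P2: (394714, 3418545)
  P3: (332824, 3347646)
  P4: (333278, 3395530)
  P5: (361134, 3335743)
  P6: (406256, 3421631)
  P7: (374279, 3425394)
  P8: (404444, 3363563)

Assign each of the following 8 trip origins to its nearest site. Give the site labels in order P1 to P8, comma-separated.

P1 → Larch (d²=165482369.00)
P2 → Ridge (d²=85704602.00)
P3 → Gulch (d²=1515001192.00)
P4 → Bench (d²=1662307105.00)
P5 → Gulch (d²=728451145.00)
P6 → Ridge (d²=133483618.00)
P7 → Mesa (d²=77439370.00)
P8 → Larch (d²=854047645.00)

Larch, Ridge, Gulch, Bench, Gulch, Ridge, Mesa, Larch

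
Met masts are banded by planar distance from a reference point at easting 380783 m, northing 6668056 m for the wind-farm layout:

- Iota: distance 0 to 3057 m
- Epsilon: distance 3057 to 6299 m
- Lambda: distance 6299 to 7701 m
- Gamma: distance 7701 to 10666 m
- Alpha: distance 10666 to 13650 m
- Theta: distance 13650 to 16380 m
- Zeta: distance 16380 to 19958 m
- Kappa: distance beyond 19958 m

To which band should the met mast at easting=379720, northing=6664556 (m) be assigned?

Distance = √((379720−380783)² + (6664556−6668056)²) = √(1129969.000 + 12250000.000) = 3657.864 m.
3057 ≤ 3657.864 < 6299 → Epsilon.

Epsilon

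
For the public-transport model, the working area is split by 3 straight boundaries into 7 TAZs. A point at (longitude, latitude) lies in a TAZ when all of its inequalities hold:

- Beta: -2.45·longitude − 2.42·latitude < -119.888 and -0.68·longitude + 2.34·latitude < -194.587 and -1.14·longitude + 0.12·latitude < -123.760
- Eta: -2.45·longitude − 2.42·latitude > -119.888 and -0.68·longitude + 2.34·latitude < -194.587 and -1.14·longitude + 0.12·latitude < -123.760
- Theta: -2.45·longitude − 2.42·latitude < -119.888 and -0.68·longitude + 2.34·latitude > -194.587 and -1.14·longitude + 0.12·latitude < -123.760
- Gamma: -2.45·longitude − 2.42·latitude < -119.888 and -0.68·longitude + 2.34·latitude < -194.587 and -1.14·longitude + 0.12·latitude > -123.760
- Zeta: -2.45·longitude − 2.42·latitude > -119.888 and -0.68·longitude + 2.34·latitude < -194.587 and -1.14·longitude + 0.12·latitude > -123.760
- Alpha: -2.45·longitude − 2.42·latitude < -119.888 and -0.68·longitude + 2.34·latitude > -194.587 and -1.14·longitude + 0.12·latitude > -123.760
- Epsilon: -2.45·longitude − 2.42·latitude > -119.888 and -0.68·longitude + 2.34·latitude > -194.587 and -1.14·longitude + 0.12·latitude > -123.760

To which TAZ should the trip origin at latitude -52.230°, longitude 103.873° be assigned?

-2.45·103.873 − 2.42·-52.230 = -128.092, which is < -119.888
-0.68·103.873 + 2.34·-52.230 = -192.852, which is > -194.587
-1.14·103.873 + 0.12·-52.230 = -124.683, which is < -123.760
This sign pattern matches Theta.

Theta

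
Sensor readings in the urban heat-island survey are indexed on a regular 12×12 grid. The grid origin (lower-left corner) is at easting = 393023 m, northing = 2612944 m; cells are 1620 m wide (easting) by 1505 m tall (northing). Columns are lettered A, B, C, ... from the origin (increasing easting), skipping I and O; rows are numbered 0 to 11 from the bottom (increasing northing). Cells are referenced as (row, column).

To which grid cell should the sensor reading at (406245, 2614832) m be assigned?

(1, J)

Column index: ⌊(406245 − 393023) / 1620⌋ = ⌊8.162⌋ = 8 → column J
Row offset from origin: ⌊(2614832 − 2612944) / 1505⌋ = ⌊1.254⌋ = 1 → row 1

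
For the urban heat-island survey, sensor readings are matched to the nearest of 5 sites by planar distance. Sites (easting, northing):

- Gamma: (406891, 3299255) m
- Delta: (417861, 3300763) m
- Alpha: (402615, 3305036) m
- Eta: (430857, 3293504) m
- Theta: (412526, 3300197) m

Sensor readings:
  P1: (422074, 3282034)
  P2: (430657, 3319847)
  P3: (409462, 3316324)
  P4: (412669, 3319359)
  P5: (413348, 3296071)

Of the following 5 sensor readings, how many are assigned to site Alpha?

P1 → Eta
P2 → Delta
P3 → Alpha
P4 → Alpha
P5 → Theta
2 of the 5 go to Alpha.

2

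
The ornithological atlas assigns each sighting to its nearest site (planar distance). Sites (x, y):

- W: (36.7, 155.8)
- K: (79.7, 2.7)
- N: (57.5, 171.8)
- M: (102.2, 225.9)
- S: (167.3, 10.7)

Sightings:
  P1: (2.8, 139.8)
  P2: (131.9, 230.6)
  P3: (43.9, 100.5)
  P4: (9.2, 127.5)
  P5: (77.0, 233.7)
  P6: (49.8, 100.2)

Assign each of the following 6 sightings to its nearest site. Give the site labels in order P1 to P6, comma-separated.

W, M, W, W, M, W

P1 → W (d²=1405.21)
P2 → M (d²=904.18)
P3 → W (d²=3109.93)
P4 → W (d²=1557.14)
P5 → M (d²=695.88)
P6 → W (d²=3262.97)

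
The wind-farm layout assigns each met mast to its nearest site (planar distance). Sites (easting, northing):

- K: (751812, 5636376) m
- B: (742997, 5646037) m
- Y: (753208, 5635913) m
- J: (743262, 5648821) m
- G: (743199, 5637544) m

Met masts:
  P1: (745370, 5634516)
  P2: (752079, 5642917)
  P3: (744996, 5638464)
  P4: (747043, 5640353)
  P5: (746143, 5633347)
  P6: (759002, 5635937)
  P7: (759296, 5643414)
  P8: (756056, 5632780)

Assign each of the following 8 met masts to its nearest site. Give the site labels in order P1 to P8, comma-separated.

P1 → G (d²=13882025.00)
P2 → K (d²=42855970.00)
P3 → G (d²=4075609.00)
P4 → G (d²=22666817.00)
P5 → G (d²=26281945.00)
P6 → Y (d²=33571012.00)
P7 → Y (d²=93328745.00)
P8 → Y (d²=17926793.00)

G, K, G, G, G, Y, Y, Y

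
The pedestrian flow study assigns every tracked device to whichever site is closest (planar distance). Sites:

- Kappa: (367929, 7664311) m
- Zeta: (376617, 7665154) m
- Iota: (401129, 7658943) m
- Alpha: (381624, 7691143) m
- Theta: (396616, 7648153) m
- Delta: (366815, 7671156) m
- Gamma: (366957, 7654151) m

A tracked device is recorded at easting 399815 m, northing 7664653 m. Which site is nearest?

Iota

Squared distances to each site:
Kappa: 1016833960.000; Zeta: 538398205.000; Iota: 34330696.000; Alpha: 1032632581.000; Theta: 282483601.000; Delta: 1131289009.000; Gamma: 1189940168.000.
Minimum at Iota.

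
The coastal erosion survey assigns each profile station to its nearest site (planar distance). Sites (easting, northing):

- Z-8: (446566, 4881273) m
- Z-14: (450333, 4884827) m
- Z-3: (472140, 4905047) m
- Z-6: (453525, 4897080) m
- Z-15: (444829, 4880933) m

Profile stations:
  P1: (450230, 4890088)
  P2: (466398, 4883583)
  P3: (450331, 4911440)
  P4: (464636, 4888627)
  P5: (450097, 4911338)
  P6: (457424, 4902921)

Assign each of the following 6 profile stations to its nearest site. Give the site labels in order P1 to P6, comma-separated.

Z-14, Z-14, Z-6, Z-6, Z-6, Z-6

P1 → Z-14 (d²=27688730.00)
P2 → Z-14 (d²=259631761.00)
P3 → Z-6 (d²=216411236.00)
P4 → Z-6 (d²=194907530.00)
P5 → Z-6 (d²=215041748.00)
P6 → Z-6 (d²=49319482.00)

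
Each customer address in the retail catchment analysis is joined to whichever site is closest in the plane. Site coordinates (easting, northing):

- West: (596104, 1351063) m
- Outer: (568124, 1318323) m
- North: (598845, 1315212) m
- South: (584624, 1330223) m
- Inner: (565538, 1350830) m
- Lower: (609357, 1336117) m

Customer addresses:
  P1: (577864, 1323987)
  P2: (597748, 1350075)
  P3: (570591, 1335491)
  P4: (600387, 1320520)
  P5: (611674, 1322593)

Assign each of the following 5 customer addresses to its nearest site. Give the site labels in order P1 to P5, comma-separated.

South, West, South, North, Lower

P1 → South (d²=84585296.00)
P2 → West (d²=3678880.00)
P3 → South (d²=224676913.00)
P4 → North (d²=30552628.00)
P5 → Lower (d²=188267065.00)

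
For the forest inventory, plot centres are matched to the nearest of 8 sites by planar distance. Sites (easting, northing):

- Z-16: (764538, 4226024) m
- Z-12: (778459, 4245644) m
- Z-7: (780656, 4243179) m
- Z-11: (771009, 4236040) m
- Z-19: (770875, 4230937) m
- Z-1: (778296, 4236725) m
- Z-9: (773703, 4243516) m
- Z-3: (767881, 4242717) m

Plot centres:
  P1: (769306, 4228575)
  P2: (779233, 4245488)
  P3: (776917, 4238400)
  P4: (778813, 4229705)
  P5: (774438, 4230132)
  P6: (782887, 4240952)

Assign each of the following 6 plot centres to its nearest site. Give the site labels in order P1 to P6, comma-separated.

Z-19, Z-12, Z-1, Z-1, Z-19, Z-7

P1 → Z-19 (d²=8040805.00)
P2 → Z-12 (d²=623412.00)
P3 → Z-1 (d²=4707266.00)
P4 → Z-1 (d²=49547689.00)
P5 → Z-19 (d²=13342994.00)
P6 → Z-7 (d²=9936890.00)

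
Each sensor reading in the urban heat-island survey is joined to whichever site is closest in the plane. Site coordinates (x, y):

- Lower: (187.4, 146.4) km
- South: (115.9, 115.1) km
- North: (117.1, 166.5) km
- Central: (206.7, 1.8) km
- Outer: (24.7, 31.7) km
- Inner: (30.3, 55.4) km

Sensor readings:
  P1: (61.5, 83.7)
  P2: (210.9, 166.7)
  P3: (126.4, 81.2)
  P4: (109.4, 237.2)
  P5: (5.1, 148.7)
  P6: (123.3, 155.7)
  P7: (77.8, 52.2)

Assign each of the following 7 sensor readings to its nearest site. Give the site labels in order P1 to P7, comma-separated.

Inner, Lower, South, North, Inner, North, Inner

P1 → Inner (d²=1774.33)
P2 → Lower (d²=964.34)
P3 → South (d²=1259.46)
P4 → North (d²=5057.78)
P5 → Inner (d²=9339.93)
P6 → North (d²=155.08)
P7 → Inner (d²=2266.49)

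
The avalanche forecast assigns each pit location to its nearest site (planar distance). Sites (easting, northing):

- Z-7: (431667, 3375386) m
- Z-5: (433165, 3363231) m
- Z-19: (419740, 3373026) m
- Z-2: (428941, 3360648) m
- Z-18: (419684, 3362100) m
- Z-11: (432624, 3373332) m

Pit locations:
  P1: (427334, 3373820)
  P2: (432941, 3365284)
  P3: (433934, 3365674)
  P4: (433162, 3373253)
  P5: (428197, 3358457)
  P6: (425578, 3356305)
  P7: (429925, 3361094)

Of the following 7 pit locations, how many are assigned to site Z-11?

P1 → Z-7
P2 → Z-5
P3 → Z-5
P4 → Z-11
P5 → Z-2
P6 → Z-2
P7 → Z-2
1 of the 7 goes to Z-11.

1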